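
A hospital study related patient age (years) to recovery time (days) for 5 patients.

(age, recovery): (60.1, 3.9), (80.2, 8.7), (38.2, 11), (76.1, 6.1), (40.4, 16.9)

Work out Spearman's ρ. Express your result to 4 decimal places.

Rank age: 3, 5, 1, 4, 2
Rank recovery: 1, 3, 4, 2, 5
d = rank(age) − rank(recovery): 2, 2, -3, 2, -3; Σd² = 30
ρ = 1 − 6Σd² / [n(n²−1)] = 1 − 6×30 / (5×24) = 1 − 180/120 ≈ -0.5000

-0.5000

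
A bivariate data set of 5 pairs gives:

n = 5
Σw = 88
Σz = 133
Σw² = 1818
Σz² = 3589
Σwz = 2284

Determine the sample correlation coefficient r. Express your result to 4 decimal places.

r = (nΣwz − ΣwΣz) / √[(nΣw² − (Σw)²)(nΣz² − (Σz)²)]
Numerator: 5×2284 − 88×133 = -284
Denominator: √[(9090 − 7744)(17945 − 17689)] = √[1346 × 256] = 587.0060
r = -284 / 587.0060 ≈ -0.4838

-0.4838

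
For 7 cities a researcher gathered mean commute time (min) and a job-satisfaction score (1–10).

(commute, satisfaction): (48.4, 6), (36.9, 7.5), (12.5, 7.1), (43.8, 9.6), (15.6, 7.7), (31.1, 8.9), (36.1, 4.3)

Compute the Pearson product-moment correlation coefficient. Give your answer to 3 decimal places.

n = 7, Σx = 224.4, Σy = 51.1, Σx² = 8292.64, Σy² = 391.81, Σxy = 1628.52
nΣxy − ΣxΣy = 11399.64 − 11466.84 = -67.2
nΣx² − (Σx)² = 58048.48 − 50355.36 = 7693.12; nΣy² − (Σy)² = 2742.67 − 2611.21 = 131.46
r = -67.2 / √(7693.12 × 131.46) = -67.2 / 1005.6528 ≈ -0.067

-0.067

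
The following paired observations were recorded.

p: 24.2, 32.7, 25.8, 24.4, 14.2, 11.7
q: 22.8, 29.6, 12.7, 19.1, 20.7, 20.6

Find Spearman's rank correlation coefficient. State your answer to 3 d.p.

Rank p: 3, 6, 5, 4, 2, 1
Rank q: 5, 6, 1, 2, 4, 3
d = rank(p) − rank(q): -2, 0, 4, 2, -2, -2; Σd² = 32
ρ = 1 − 6Σd² / [n(n²−1)] = 1 − 6×32 / (6×35) = 1 − 192/210 ≈ 0.086

0.086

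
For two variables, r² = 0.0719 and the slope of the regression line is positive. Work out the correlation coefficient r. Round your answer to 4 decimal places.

|r| = √0.0719 = 0.2681
The association is positive, so r = 0.2681.

0.2681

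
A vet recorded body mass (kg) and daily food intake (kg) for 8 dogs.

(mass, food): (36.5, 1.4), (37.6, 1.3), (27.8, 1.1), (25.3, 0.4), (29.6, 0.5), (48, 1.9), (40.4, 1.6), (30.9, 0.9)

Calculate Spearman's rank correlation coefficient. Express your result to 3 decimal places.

0.905

Rank mass: 5, 6, 2, 1, 3, 8, 7, 4
Rank food: 6, 5, 4, 1, 2, 8, 7, 3
d = rank(mass) − rank(food): -1, 1, -2, 0, 1, 0, 0, 1; Σd² = 8
ρ = 1 − 6Σd² / [n(n²−1)] = 1 − 6×8 / (8×63) = 1 − 48/504 ≈ 0.905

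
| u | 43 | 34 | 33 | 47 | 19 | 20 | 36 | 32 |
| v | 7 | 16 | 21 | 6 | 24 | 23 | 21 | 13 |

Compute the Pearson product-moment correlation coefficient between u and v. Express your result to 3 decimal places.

-0.853

n = 8, Σu = 264, Σv = 131, Σu² = 9384, Σv² = 2497, Σuv = 3908
nΣuv − ΣuΣv = 31264 − 34584 = -3320
nΣu² − (Σu)² = 75072 − 69696 = 5376; nΣv² − (Σv)² = 19976 − 17161 = 2815
r = -3320 / √(5376 × 2815) = -3320 / 3890.1722 ≈ -0.853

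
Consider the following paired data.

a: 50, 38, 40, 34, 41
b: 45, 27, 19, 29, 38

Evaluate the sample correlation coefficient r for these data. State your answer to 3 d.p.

0.694

n = 5, Σa = 203, Σb = 158, Σa² = 8381, Σb² = 5400, Σab = 6580
nΣab − ΣaΣb = 32900 − 32074 = 826
nΣa² − (Σa)² = 41905 − 41209 = 696; nΣb² − (Σb)² = 27000 − 24964 = 2036
r = 826 / √(696 × 2036) = 826 / 1190.4016 ≈ 0.694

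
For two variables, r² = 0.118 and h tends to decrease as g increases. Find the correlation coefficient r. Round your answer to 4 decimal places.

-0.3435

|r| = √0.118 = 0.3435
The association is negative, so r = −0.3435.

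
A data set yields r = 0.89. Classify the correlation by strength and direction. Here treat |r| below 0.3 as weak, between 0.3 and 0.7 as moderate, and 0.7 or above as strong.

r = 0.89 > 0 so the relationship is positive.
|r| = 0.89, which falls in the strong range.

strong positive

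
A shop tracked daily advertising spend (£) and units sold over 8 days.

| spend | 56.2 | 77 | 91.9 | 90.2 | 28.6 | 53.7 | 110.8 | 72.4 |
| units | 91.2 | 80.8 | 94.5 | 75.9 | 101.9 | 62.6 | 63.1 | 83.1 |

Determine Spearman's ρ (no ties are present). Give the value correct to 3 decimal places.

Rank spend: 3, 5, 7, 6, 1, 2, 8, 4
Rank units: 6, 4, 7, 3, 8, 1, 2, 5
d = rank(spend) − rank(units): -3, 1, 0, 3, -7, 1, 6, -1; Σd² = 106
ρ = 1 − 6Σd² / [n(n²−1)] = 1 − 6×106 / (8×63) = 1 − 636/504 ≈ -0.262

-0.262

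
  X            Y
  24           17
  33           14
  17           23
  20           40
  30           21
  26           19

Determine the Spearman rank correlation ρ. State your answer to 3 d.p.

-0.714

Rank X: 3, 6, 1, 2, 5, 4
Rank Y: 2, 1, 5, 6, 4, 3
d = rank(X) − rank(Y): 1, 5, -4, -4, 1, 1; Σd² = 60
ρ = 1 − 6Σd² / [n(n²−1)] = 1 − 6×60 / (6×35) = 1 − 360/210 ≈ -0.714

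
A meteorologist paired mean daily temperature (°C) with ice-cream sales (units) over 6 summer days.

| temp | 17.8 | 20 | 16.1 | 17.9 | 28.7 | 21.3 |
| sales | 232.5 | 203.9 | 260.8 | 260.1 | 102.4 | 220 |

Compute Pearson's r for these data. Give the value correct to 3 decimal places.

-0.970

n = 6, Σx = 121.8, Σy = 1279.7, Σx² = 2573.84, Σy² = 290185.87, Σxy = 24696.05
nΣxy − ΣxΣy = 148176.3 − 155867.46 = -7691.16
nΣx² − (Σx)² = 15443.04 − 14835.24 = 607.8; nΣy² − (Σy)² = 1741115.22 − 1637632.09 = 103483.13
r = -7691.16 / √(607.8 × 103483.13) = -7691.16 / 7930.7658 ≈ -0.970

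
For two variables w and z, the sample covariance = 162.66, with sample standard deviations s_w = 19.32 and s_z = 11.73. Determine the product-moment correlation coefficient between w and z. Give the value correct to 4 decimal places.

r = Cov(w,z) / (s_w · s_z) = 162.66 / (19.32 × 11.73)
  = 162.66 / 226.6236 ≈ 0.7178

0.7178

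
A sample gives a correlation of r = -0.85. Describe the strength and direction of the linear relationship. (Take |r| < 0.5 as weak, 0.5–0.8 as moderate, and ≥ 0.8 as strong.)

r = -0.85 < 0 so the relationship is negative.
|r| = 0.85, which falls in the strong range.

strong negative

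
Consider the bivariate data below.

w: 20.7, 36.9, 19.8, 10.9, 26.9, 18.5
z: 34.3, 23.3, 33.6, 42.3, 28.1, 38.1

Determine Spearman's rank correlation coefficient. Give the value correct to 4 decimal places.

-0.9429

Rank w: 4, 6, 3, 1, 5, 2
Rank z: 4, 1, 3, 6, 2, 5
d = rank(w) − rank(z): 0, 5, 0, -5, 3, -3; Σd² = 68
ρ = 1 − 6Σd² / [n(n²−1)] = 1 − 6×68 / (6×35) = 1 − 408/210 ≈ -0.9429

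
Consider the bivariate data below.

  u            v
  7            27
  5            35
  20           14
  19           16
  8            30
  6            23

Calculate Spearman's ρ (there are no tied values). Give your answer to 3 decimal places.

-0.771

Rank u: 3, 1, 6, 5, 4, 2
Rank v: 4, 6, 1, 2, 5, 3
d = rank(u) − rank(v): -1, -5, 5, 3, -1, -1; Σd² = 62
ρ = 1 − 6Σd² / [n(n²−1)] = 1 − 6×62 / (6×35) = 1 − 372/210 ≈ -0.771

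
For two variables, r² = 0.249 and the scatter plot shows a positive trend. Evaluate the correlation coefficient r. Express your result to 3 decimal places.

0.499

|r| = √0.249 = 0.499
The association is positive, so r = 0.499.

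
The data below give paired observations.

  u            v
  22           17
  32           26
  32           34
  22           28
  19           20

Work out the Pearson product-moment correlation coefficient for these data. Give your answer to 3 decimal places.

n = 5, Σu = 127, Σv = 125, Σu² = 3377, Σv² = 3305, Σuv = 3290
nΣuv − ΣuΣv = 16450 − 15875 = 575
nΣu² − (Σu)² = 16885 − 16129 = 756; nΣv² − (Σv)² = 16525 − 15625 = 900
r = 575 / √(756 × 900) = 575 / 824.8636 ≈ 0.697

0.697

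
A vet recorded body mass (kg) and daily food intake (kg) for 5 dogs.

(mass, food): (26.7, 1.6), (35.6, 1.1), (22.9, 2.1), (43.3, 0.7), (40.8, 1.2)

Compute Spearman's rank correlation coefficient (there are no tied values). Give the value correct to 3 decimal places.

-0.900

Rank mass: 2, 3, 1, 5, 4
Rank food: 4, 2, 5, 1, 3
d = rank(mass) − rank(food): -2, 1, -4, 4, 1; Σd² = 38
ρ = 1 − 6Σd² / [n(n²−1)] = 1 − 6×38 / (5×24) = 1 − 228/120 ≈ -0.900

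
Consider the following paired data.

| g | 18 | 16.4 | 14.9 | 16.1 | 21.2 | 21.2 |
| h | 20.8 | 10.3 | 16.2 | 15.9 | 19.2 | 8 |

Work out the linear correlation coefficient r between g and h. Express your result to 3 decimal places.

-0.102

n = 6, Σg = 107.8, Σh = 90.4, Σg² = 1973.06, Σh² = 1486.62, Σgh = 1617.33
nΣgh − ΣgΣh = 9703.98 − 9745.12 = -41.14
nΣg² − (Σg)² = 11838.36 − 11620.84 = 217.52; nΣh² − (Σh)² = 8919.72 − 8172.16 = 747.56
r = -41.14 / √(217.52 × 747.56) = -41.14 / 403.2484 ≈ -0.102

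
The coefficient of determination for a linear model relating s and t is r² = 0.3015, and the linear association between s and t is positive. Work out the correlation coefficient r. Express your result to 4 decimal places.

|r| = √0.3015 = 0.5491
The association is positive, so r = 0.5491.

0.5491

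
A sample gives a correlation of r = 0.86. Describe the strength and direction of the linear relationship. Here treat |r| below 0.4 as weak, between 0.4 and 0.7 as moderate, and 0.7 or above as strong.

r = 0.86 > 0 so the relationship is positive.
|r| = 0.86, which falls in the strong range.

strong positive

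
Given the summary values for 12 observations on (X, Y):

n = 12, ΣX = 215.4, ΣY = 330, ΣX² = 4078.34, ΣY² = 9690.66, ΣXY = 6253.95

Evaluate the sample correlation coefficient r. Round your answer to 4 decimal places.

r = (nΣXY − ΣXΣY) / √[(nΣX² − (ΣX)²)(nΣY² − (ΣY)²)]
Numerator: 12×6253.95 − 215.4×330 = 3965.4
Denominator: √[(48940.08 − 46397.16)(116287.92 − 108900)] = √[2542.92 × 7387.92] = 4334.3846
r = 3965.4 / 4334.3846 ≈ 0.9149

0.9149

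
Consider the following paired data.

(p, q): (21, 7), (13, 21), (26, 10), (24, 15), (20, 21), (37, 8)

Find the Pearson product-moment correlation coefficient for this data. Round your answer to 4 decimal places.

-0.6797

n = 6, Σp = 141, Σq = 82, Σp² = 3631, Σq² = 1320, Σpq = 1756
nΣpq − ΣpΣq = 10536 − 11562 = -1026
nΣp² − (Σp)² = 21786 − 19881 = 1905; nΣq² − (Σq)² = 7920 − 6724 = 1196
r = -1026 / √(1905 × 1196) = -1026 / 1509.4304 ≈ -0.6797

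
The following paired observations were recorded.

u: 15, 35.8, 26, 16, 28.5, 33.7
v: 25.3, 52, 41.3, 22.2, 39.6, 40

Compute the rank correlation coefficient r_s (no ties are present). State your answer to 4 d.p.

Rank u: 1, 6, 3, 2, 4, 5
Rank v: 2, 6, 5, 1, 3, 4
d = rank(u) − rank(v): -1, 0, -2, 1, 1, 1; Σd² = 8
ρ = 1 − 6Σd² / [n(n²−1)] = 1 − 6×8 / (6×35) = 1 − 48/210 ≈ 0.7714

0.7714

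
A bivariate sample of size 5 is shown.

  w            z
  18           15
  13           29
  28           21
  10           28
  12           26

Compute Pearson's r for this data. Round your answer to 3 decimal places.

n = 5, Σw = 81, Σz = 119, Σw² = 1521, Σz² = 2967, Σwz = 1827
nΣwz − ΣwΣz = 9135 − 9639 = -504
nΣw² − (Σw)² = 7605 − 6561 = 1044; nΣz² − (Σz)² = 14835 − 14161 = 674
r = -504 / √(1044 × 674) = -504 / 838.8421 ≈ -0.601

-0.601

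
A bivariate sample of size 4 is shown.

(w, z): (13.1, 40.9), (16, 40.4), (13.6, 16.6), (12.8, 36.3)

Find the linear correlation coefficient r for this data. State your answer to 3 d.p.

n = 4, Σw = 55.5, Σz = 134.2, Σw² = 776.41, Σz² = 4898.22, Σwz = 1872.59
nΣwz − ΣwΣz = 7490.36 − 7448.1 = 42.26
nΣw² − (Σw)² = 3105.64 − 3080.25 = 25.39; nΣz² − (Σz)² = 19592.88 − 18009.64 = 1583.24
r = 42.26 / √(25.39 × 1583.24) = 42.26 / 200.4955 ≈ 0.211

0.211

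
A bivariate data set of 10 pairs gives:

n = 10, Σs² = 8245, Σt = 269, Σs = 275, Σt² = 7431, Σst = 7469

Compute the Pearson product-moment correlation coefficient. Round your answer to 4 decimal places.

0.1960

r = (nΣst − ΣsΣt) / √[(nΣs² − (Σs)²)(nΣt² − (Σt)²)]
Numerator: 10×7469 − 275×269 = 715
Denominator: √[(82450 − 75625)(74310 − 72361)] = √[6825 × 1949] = 3647.1804
r = 715 / 3647.1804 ≈ 0.1960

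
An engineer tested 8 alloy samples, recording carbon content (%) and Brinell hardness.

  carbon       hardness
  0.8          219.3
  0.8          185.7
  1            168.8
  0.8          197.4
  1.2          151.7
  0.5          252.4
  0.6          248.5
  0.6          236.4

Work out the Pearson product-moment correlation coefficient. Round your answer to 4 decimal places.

n = 8, Σx = 6.3, Σy = 1660.2, Σx² = 5.33, Σy² = 354393.04, Σxy = 1249.9
nΣxy − ΣxΣy = 9999.2 − 10459.26 = -460.06
nΣx² − (Σx)² = 42.64 − 39.69 = 2.95; nΣy² − (Σy)² = 2835144.32 − 2756264.04 = 78880.28
r = -460.06 / √(2.95 × 78880.28) = -460.06 / 482.3866 ≈ -0.9537

-0.9537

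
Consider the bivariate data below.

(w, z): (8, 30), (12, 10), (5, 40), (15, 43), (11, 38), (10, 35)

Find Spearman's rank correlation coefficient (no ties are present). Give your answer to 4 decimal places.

Rank w: 2, 5, 1, 6, 4, 3
Rank z: 2, 1, 5, 6, 4, 3
d = rank(w) − rank(z): 0, 4, -4, 0, 0, 0; Σd² = 32
ρ = 1 − 6Σd² / [n(n²−1)] = 1 − 6×32 / (6×35) = 1 − 192/210 ≈ 0.0857

0.0857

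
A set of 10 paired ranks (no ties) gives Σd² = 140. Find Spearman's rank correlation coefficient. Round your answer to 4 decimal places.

0.1515

ρ = 1 − 6Σd² / [n(n²−1)] = 1 − 6×140 / (10×99)
  = 1 − 840/990 = 1 − 0.84848 ≈ 0.1515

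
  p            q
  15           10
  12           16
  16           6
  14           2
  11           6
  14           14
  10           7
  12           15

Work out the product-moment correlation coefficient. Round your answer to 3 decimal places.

n = 8, Σp = 104, Σq = 76, Σp² = 1382, Σq² = 902, Σpq = 978
nΣpq − ΣpΣq = 7824 − 7904 = -80
nΣp² − (Σp)² = 11056 − 10816 = 240; nΣq² − (Σq)² = 7216 − 5776 = 1440
r = -80 / √(240 × 1440) = -80 / 587.8775 ≈ -0.136

-0.136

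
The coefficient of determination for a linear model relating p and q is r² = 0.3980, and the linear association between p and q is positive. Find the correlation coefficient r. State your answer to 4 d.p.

|r| = √0.3980 = 0.6309
The association is positive, so r = 0.6309.

0.6309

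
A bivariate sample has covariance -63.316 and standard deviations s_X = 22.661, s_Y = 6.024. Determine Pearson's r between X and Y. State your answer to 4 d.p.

-0.4638

r = Cov(X,Y) / (s_X · s_Y) = -63.316 / (22.661 × 6.024)
  = -63.316 / 136.5099 ≈ -0.4638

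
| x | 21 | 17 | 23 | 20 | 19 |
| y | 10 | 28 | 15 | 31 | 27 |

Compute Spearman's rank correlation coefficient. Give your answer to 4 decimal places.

-0.6000

Rank x: 4, 1, 5, 3, 2
Rank y: 1, 4, 2, 5, 3
d = rank(x) − rank(y): 3, -3, 3, -2, -1; Σd² = 32
ρ = 1 − 6Σd² / [n(n²−1)] = 1 − 6×32 / (5×24) = 1 − 192/120 ≈ -0.6000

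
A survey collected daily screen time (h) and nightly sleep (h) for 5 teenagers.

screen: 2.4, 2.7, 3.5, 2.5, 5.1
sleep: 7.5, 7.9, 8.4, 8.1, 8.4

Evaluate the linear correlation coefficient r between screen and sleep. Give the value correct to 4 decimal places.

n = 5, Σx = 16.2, Σy = 40.3, Σx² = 57.56, Σy² = 325.39, Σxy = 131.82
nΣxy − ΣxΣy = 659.1 − 652.86 = 6.24
nΣx² − (Σx)² = 287.8 − 262.44 = 25.36; nΣy² − (Σy)² = 1626.95 − 1624.09 = 2.86
r = 6.24 / √(25.36 × 2.86) = 6.24 / 8.5164 ≈ 0.7327

0.7327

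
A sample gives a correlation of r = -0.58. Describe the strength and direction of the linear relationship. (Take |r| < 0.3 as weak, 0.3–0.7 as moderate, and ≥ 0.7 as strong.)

moderate negative

r = -0.58 < 0 so the relationship is negative.
|r| = 0.58, which falls in the moderate range.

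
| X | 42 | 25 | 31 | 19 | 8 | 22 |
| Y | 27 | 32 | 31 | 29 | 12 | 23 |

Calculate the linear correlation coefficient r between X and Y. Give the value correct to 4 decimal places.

n = 6, ΣX = 147, ΣY = 154, ΣX² = 4259, ΣY² = 4228, ΣXY = 4048
nΣXY − ΣXΣY = 24288 − 22638 = 1650
nΣX² − (ΣX)² = 25554 − 21609 = 3945; nΣY² − (ΣY)² = 25368 − 23716 = 1652
r = 1650 / √(3945 × 1652) = 1650 / 2552.8690 ≈ 0.6463

0.6463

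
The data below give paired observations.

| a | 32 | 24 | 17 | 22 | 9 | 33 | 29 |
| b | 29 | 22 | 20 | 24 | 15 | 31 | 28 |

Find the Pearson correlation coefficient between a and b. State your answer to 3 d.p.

n = 7, Σa = 166, Σb = 169, Σa² = 4384, Σb² = 4271, Σab = 4294
nΣab − ΣaΣb = 30058 − 28054 = 2004
nΣa² − (Σa)² = 30688 − 27556 = 3132; nΣb² − (Σb)² = 29897 − 28561 = 1336
r = 2004 / √(3132 × 1336) = 2004 / 2045.5689 ≈ 0.980

0.980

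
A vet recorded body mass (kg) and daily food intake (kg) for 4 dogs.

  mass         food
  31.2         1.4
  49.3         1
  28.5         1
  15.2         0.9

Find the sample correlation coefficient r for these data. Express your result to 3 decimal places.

0.176

n = 4, Σx = 124.2, Σy = 4.3, Σx² = 4447.22, Σy² = 4.77, Σxy = 135.16
nΣxy − ΣxΣy = 540.64 − 534.06 = 6.58
nΣx² − (Σx)² = 17788.88 − 15425.64 = 2363.24; nΣy² − (Σy)² = 19.08 − 18.49 = 0.59
r = 6.58 / √(2363.24 × 0.59) = 6.58 / 37.3405 ≈ 0.176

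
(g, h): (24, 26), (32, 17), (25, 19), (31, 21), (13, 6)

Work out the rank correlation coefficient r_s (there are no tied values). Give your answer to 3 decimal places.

Rank g: 2, 5, 3, 4, 1
Rank h: 5, 2, 3, 4, 1
d = rank(g) − rank(h): -3, 3, 0, 0, 0; Σd² = 18
ρ = 1 − 6Σd² / [n(n²−1)] = 1 − 6×18 / (5×24) = 1 − 108/120 ≈ 0.100

0.100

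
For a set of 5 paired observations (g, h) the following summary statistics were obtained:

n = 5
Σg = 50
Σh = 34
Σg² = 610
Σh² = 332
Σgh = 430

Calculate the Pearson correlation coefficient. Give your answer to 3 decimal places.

0.855

r = (nΣgh − ΣgΣh) / √[(nΣg² − (Σg)²)(nΣh² − (Σh)²)]
Numerator: 5×430 − 50×34 = 450
Denominator: √[(3050 − 2500)(1660 − 1156)] = √[550 × 504] = 526.4979
r = 450 / 526.4979 ≈ 0.855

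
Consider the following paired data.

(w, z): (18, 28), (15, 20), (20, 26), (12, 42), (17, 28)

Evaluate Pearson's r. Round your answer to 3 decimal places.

-0.585

n = 5, Σw = 82, Σz = 144, Σw² = 1382, Σz² = 4408, Σwz = 2304
nΣwz − ΣwΣz = 11520 − 11808 = -288
nΣw² − (Σw)² = 6910 − 6724 = 186; nΣz² − (Σz)² = 22040 − 20736 = 1304
r = -288 / √(186 × 1304) = -288 / 492.4876 ≈ -0.585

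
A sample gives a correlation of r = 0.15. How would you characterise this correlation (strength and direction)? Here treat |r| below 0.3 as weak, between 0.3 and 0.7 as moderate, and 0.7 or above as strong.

r = 0.15 > 0 so the relationship is positive.
|r| = 0.15, which falls in the weak range.

weak positive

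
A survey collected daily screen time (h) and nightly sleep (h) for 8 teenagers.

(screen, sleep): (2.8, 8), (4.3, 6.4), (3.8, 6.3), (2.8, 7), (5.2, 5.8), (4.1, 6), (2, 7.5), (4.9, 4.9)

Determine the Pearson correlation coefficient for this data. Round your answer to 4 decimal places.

-0.8730

n = 8, Σx = 29.9, Σy = 51.9, Σx² = 120.47, Σy² = 343.55, Σxy = 187.23
nΣxy − ΣxΣy = 1497.84 − 1551.81 = -53.97
nΣx² − (Σx)² = 963.76 − 894.01 = 69.75; nΣy² − (Σy)² = 2748.4 − 2693.61 = 54.79
r = -53.97 / √(69.75 × 54.79) = -53.97 / 61.8191 ≈ -0.8730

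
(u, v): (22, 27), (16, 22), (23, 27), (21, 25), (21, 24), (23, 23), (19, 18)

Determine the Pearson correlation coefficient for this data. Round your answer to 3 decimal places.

0.603

n = 7, Σu = 145, Σv = 166, Σu² = 3041, Σv² = 3996, Σuv = 3467
nΣuv − ΣuΣv = 24269 − 24070 = 199
nΣu² − (Σu)² = 21287 − 21025 = 262; nΣv² − (Σv)² = 27972 − 27556 = 416
r = 199 / √(262 × 416) = 199 / 330.1394 ≈ 0.603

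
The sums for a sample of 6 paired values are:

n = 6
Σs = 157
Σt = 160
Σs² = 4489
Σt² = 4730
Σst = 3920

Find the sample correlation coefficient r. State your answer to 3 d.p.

r = (nΣst − ΣsΣt) / √[(nΣs² − (Σs)²)(nΣt² − (Σt)²)]
Numerator: 6×3920 − 157×160 = -1600
Denominator: √[(26934 − 24649)(28380 − 25600)] = √[2285 × 2780] = 2520.3770
r = -1600 / 2520.3770 ≈ -0.635

-0.635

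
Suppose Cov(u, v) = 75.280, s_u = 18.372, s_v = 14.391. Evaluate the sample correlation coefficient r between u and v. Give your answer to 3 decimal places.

0.285

r = Cov(u,v) / (s_u · s_v) = 75.280 / (18.372 × 14.391)
  = 75.280 / 264.3915 ≈ 0.285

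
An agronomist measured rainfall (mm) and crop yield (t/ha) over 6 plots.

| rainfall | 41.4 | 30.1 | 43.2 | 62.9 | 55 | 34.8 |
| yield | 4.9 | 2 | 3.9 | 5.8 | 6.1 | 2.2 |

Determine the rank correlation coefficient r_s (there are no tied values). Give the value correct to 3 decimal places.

Rank rainfall: 3, 1, 4, 6, 5, 2
Rank yield: 4, 1, 3, 5, 6, 2
d = rank(rainfall) − rank(yield): -1, 0, 1, 1, -1, 0; Σd² = 4
ρ = 1 − 6Σd² / [n(n²−1)] = 1 − 6×4 / (6×35) = 1 − 24/210 ≈ 0.886

0.886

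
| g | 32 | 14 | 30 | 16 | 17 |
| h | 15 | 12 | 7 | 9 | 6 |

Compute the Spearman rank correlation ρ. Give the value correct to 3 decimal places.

Rank g: 5, 1, 4, 2, 3
Rank h: 5, 4, 2, 3, 1
d = rank(g) − rank(h): 0, -3, 2, -1, 2; Σd² = 18
ρ = 1 − 6Σd² / [n(n²−1)] = 1 − 6×18 / (5×24) = 1 − 108/120 ≈ 0.100

0.100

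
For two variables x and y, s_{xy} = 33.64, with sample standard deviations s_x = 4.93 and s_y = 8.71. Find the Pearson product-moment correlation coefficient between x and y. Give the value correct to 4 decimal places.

r = Cov(x,y) / (s_x · s_y) = 33.64 / (4.93 × 8.71)
  = 33.64 / 42.9403 ≈ 0.7834

0.7834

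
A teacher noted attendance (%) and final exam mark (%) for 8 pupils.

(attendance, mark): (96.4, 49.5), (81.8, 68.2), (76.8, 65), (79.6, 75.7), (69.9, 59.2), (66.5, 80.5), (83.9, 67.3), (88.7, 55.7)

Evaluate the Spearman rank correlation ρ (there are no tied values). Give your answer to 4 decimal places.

Rank attendance: 8, 5, 3, 4, 2, 1, 6, 7
Rank mark: 1, 6, 4, 7, 3, 8, 5, 2
d = rank(attendance) − rank(mark): 7, -1, -1, -3, -1, -7, 1, 5; Σd² = 136
ρ = 1 − 6Σd² / [n(n²−1)] = 1 − 6×136 / (8×63) = 1 − 816/504 ≈ -0.6190

-0.6190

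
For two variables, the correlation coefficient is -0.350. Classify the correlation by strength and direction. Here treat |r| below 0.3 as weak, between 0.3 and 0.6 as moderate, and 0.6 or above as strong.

moderate negative

r = -0.350 < 0 so the relationship is negative.
|r| = 0.350, which falls in the moderate range.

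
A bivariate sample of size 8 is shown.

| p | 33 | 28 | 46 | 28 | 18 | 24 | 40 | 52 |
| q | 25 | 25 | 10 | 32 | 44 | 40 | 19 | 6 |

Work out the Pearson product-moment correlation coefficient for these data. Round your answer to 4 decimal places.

n = 8, Σp = 269, Σq = 201, Σp² = 9977, Σq² = 6307, Σpq = 5705
nΣpq − ΣpΣq = 45640 − 54069 = -8429
nΣp² − (Σp)² = 79816 − 72361 = 7455; nΣq² − (Σq)² = 50456 − 40401 = 10055
r = -8429 / √(7455 × 10055) = -8429 / 8657.9458 ≈ -0.9736

-0.9736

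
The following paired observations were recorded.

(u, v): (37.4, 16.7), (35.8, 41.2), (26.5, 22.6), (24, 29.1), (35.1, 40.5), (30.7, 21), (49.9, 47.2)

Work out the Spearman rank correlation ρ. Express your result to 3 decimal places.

Rank u: 6, 5, 2, 1, 4, 3, 7
Rank v: 1, 6, 3, 4, 5, 2, 7
d = rank(u) − rank(v): 5, -1, -1, -3, -1, 1, 0; Σd² = 38
ρ = 1 − 6Σd² / [n(n²−1)] = 1 − 6×38 / (7×48) = 1 − 228/336 ≈ 0.321

0.321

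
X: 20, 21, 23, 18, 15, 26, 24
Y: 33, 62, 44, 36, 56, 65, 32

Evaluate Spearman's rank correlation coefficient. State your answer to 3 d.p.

Rank X: 3, 4, 5, 2, 1, 7, 6
Rank Y: 2, 6, 4, 3, 5, 7, 1
d = rank(X) − rank(Y): 1, -2, 1, -1, -4, 0, 5; Σd² = 48
ρ = 1 − 6Σd² / [n(n²−1)] = 1 − 6×48 / (7×48) = 1 − 288/336 ≈ 0.143

0.143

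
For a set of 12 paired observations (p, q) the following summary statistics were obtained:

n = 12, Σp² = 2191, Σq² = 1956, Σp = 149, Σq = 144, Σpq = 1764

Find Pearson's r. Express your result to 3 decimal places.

-0.086

r = (nΣpq − ΣpΣq) / √[(nΣp² − (Σp)²)(nΣq² − (Σq)²)]
Numerator: 12×1764 − 149×144 = -288
Denominator: √[(26292 − 22201)(23472 − 20736)] = √[4091 × 2736] = 3345.5905
r = -288 / 3345.5905 ≈ -0.086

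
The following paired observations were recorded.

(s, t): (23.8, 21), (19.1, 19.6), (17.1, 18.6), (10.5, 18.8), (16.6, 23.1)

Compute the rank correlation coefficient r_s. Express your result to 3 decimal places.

Rank s: 5, 4, 3, 1, 2
Rank t: 4, 3, 1, 2, 5
d = rank(s) − rank(t): 1, 1, 2, -1, -3; Σd² = 16
ρ = 1 − 6Σd² / [n(n²−1)] = 1 − 6×16 / (5×24) = 1 − 96/120 ≈ 0.200

0.200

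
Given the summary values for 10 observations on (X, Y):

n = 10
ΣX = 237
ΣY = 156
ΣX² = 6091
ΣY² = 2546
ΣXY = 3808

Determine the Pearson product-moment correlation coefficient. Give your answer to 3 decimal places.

0.480

r = (nΣXY − ΣXΣY) / √[(nΣX² − (ΣX)²)(nΣY² − (ΣY)²)]
Numerator: 10×3808 − 237×156 = 1108
Denominator: √[(60910 − 56169)(25460 − 24336)] = √[4741 × 1124] = 2308.4376
r = 1108 / 2308.4376 ≈ 0.480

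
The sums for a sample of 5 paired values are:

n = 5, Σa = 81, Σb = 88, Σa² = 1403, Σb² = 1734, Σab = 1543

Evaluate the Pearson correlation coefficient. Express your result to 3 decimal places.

r = (nΣab − ΣaΣb) / √[(nΣa² − (Σa)²)(nΣb² − (Σb)²)]
Numerator: 5×1543 − 81×88 = 587
Denominator: √[(7015 − 6561)(8670 − 7744)] = √[454 × 926] = 648.3857
r = 587 / 648.3857 ≈ 0.905

0.905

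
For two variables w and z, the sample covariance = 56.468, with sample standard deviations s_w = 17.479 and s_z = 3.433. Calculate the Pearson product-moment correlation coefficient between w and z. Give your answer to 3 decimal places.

r = Cov(w,z) / (s_w · s_z) = 56.468 / (17.479 × 3.433)
  = 56.468 / 60.0054 ≈ 0.941

0.941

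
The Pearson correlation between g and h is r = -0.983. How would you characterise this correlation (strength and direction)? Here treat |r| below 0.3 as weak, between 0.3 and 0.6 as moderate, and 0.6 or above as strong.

r = -0.983 < 0 so the relationship is negative.
|r| = 0.983, which falls in the strong range.

strong negative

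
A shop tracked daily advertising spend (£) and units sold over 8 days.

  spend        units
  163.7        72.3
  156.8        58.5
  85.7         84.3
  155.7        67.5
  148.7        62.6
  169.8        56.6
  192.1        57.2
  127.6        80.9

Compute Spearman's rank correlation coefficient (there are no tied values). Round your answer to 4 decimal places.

Rank spend: 6, 5, 1, 4, 3, 7, 8, 2
Rank units: 6, 3, 8, 5, 4, 1, 2, 7
d = rank(spend) − rank(units): 0, 2, -7, -1, -1, 6, 6, -5; Σd² = 152
ρ = 1 − 6Σd² / [n(n²−1)] = 1 − 6×152 / (8×63) = 1 − 912/504 ≈ -0.8095

-0.8095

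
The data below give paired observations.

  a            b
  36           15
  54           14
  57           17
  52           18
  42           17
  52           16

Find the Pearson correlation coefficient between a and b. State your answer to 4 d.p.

0.1714

n = 6, Σa = 293, Σb = 97, Σa² = 14633, Σb² = 1579, Σab = 4747
nΣab − ΣaΣb = 28482 − 28421 = 61
nΣa² − (Σa)² = 87798 − 85849 = 1949; nΣb² − (Σb)² = 9474 − 9409 = 65
r = 61 / √(1949 × 65) = 61 / 355.9284 ≈ 0.1714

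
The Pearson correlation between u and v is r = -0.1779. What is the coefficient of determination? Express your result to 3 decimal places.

r² = (-0.1779)² = 0.032

0.032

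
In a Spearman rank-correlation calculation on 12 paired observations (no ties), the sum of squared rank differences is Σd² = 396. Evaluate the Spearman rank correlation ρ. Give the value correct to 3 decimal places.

ρ = 1 − 6Σd² / [n(n²−1)] = 1 − 6×396 / (12×143)
  = 1 − 2376/1716 = 1 − 1.3846 ≈ -0.385

-0.385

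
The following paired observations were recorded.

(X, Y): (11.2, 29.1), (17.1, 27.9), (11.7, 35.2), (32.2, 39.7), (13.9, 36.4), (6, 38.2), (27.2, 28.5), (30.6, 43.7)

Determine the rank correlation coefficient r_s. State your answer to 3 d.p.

Rank X: 2, 5, 3, 8, 4, 1, 6, 7
Rank Y: 3, 1, 4, 7, 5, 6, 2, 8
d = rank(X) − rank(Y): -1, 4, -1, 1, -1, -5, 4, -1; Σd² = 62
ρ = 1 − 6Σd² / [n(n²−1)] = 1 − 6×62 / (8×63) = 1 − 372/504 ≈ 0.262

0.262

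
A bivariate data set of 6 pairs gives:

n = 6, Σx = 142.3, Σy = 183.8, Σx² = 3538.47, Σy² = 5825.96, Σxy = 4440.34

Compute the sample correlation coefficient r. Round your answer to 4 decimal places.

0.4541

r = (nΣxy − ΣxΣy) / √[(nΣx² − (Σx)²)(nΣy² − (Σy)²)]
Numerator: 6×4440.34 − 142.3×183.8 = 487.3
Denominator: √[(21230.82 − 20249.29)(34955.76 − 33782.44)] = √[981.53 × 1173.32] = 1073.1490
r = 487.3 / 1073.1490 ≈ 0.4541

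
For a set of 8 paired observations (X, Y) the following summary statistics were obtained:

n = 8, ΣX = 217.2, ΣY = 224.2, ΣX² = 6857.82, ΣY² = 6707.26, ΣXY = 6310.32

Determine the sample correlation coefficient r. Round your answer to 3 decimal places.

0.350

r = (nΣXY − ΣXΣY) / √[(nΣX² − (ΣX)²)(nΣY² − (ΣY)²)]
Numerator: 8×6310.32 − 217.2×224.2 = 1786.32
Denominator: √[(54862.56 − 47175.84)(53658.08 − 50265.64)] = √[7686.72 × 3392.44] = 5106.5386
r = 1786.32 / 5106.5386 ≈ 0.350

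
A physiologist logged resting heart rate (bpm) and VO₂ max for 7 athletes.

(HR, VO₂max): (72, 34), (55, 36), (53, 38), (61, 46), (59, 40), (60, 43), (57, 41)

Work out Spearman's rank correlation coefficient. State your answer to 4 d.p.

0.1786

Rank HR: 7, 2, 1, 6, 4, 5, 3
Rank VO₂max: 1, 2, 3, 7, 4, 6, 5
d = rank(HR) − rank(VO₂max): 6, 0, -2, -1, 0, -1, -2; Σd² = 46
ρ = 1 − 6Σd² / [n(n²−1)] = 1 − 6×46 / (7×48) = 1 − 276/336 ≈ 0.1786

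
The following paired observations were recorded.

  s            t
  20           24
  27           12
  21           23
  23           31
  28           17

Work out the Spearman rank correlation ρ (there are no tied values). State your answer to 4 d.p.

-0.6000

Rank s: 1, 4, 2, 3, 5
Rank t: 4, 1, 3, 5, 2
d = rank(s) − rank(t): -3, 3, -1, -2, 3; Σd² = 32
ρ = 1 − 6Σd² / [n(n²−1)] = 1 − 6×32 / (5×24) = 1 − 192/120 ≈ -0.6000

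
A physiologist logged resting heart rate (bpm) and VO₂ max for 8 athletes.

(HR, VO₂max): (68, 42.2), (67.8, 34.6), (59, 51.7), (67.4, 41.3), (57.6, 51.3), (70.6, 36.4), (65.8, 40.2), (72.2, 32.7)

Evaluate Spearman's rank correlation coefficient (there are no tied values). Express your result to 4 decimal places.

-0.7619

Rank HR: 6, 5, 2, 4, 1, 7, 3, 8
Rank VO₂max: 6, 2, 8, 5, 7, 3, 4, 1
d = rank(HR) − rank(VO₂max): 0, 3, -6, -1, -6, 4, -1, 7; Σd² = 148
ρ = 1 − 6Σd² / [n(n²−1)] = 1 − 6×148 / (8×63) = 1 − 888/504 ≈ -0.7619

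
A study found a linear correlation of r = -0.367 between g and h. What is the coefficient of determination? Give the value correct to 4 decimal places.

r² = (-0.367)² = 0.1347

0.1347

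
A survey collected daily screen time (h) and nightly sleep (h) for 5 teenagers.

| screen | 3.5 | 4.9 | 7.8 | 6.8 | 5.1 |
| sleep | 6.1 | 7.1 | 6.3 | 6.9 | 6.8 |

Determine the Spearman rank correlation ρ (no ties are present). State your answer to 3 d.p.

0.100

Rank screen: 1, 2, 5, 4, 3
Rank sleep: 1, 5, 2, 4, 3
d = rank(screen) − rank(sleep): 0, -3, 3, 0, 0; Σd² = 18
ρ = 1 − 6Σd² / [n(n²−1)] = 1 − 6×18 / (5×24) = 1 − 108/120 ≈ 0.100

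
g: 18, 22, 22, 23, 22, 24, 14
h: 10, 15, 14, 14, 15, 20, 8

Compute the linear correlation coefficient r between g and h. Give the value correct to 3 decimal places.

0.906

n = 7, Σg = 145, Σh = 96, Σg² = 3077, Σh² = 1406, Σgh = 2062
nΣgh − ΣgΣh = 14434 − 13920 = 514
nΣg² − (Σg)² = 21539 − 21025 = 514; nΣh² − (Σh)² = 9842 − 9216 = 626
r = 514 / √(514 × 626) = 514 / 567.2425 ≈ 0.906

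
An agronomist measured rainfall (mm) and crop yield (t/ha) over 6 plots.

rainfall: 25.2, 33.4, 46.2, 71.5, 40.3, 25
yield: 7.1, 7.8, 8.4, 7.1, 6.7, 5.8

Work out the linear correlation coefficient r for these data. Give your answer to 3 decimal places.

n = 6, Σx = 241.6, Σy = 42.9, Σx² = 11246.38, Σy² = 310.75, Σxy = 1750.18
nΣxy − ΣxΣy = 10501.08 − 10364.64 = 136.44
nΣx² − (Σx)² = 67478.28 − 58370.56 = 9107.72; nΣy² − (Σy)² = 1864.5 − 1840.41 = 24.09
r = 136.44 / √(9107.72 × 24.09) = 136.44 / 468.4068 ≈ 0.291

0.291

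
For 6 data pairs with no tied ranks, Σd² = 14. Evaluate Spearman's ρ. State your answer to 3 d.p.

ρ = 1 − 6Σd² / [n(n²−1)] = 1 − 6×14 / (6×35)
  = 1 − 84/210 = 1 − 0.4000 ≈ 0.600

0.600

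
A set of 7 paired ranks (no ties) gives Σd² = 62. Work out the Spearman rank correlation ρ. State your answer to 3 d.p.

ρ = 1 − 6Σd² / [n(n²−1)] = 1 − 6×62 / (7×48)
  = 1 − 372/336 = 1 − 1.1071 ≈ -0.107

-0.107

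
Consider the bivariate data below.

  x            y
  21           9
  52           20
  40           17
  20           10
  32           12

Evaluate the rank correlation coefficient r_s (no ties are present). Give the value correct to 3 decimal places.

Rank x: 2, 5, 4, 1, 3
Rank y: 1, 5, 4, 2, 3
d = rank(x) − rank(y): 1, 0, 0, -1, 0; Σd² = 2
ρ = 1 − 6Σd² / [n(n²−1)] = 1 − 6×2 / (5×24) = 1 − 12/120 ≈ 0.900

0.900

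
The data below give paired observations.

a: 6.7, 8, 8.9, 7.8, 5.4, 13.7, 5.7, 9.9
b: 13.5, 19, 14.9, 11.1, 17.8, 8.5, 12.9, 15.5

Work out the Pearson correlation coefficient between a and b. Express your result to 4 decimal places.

n = 8, Σa = 66.1, Σb = 113.2, Σa² = 596.29, Σb² = 1684.22, Σab = 901.19
nΣab − ΣaΣb = 7209.52 − 7482.52 = -273
nΣa² − (Σa)² = 4770.32 − 4369.21 = 401.11; nΣb² − (Σb)² = 13473.76 − 12814.24 = 659.52
r = -273 / √(401.11 × 659.52) = -273 / 514.3346 ≈ -0.5308

-0.5308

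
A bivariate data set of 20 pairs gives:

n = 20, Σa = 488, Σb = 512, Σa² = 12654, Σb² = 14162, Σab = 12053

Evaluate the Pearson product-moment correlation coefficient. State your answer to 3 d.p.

r = (nΣab − ΣaΣb) / √[(nΣa² − (Σa)²)(nΣb² − (Σb)²)]
Numerator: 20×12053 − 488×512 = -8796
Denominator: √[(253080 − 238144)(283240 − 262144)] = √[14936 × 21096] = 17750.7706
r = -8796 / 17750.7706 ≈ -0.496

-0.496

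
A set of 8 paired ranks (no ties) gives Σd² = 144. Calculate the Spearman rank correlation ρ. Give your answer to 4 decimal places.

ρ = 1 − 6Σd² / [n(n²−1)] = 1 − 6×144 / (8×63)
  = 1 − 864/504 = 1 − 1.71429 ≈ -0.7143

-0.7143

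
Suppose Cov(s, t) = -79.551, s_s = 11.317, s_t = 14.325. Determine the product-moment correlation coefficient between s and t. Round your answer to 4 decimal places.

r = Cov(s,t) / (s_s · s_t) = -79.551 / (11.317 × 14.325)
  = -79.551 / 162.1160 ≈ -0.4907

-0.4907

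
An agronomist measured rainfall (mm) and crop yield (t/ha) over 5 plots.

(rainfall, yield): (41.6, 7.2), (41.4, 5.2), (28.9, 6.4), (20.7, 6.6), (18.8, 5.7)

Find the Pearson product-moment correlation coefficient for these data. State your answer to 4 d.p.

n = 5, Σx = 151.4, Σy = 31.1, Σx² = 5061.66, Σy² = 195.89, Σxy = 943.54
nΣxy − ΣxΣy = 4717.7 − 4708.54 = 9.16
nΣx² − (Σx)² = 25308.3 − 22921.96 = 2386.34; nΣy² − (Σy)² = 979.45 − 967.21 = 12.24
r = 9.16 / √(2386.34 × 12.24) = 9.16 / 170.9058 ≈ 0.0536

0.0536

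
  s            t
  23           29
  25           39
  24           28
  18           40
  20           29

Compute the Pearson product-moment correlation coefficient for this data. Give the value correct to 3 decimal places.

n = 5, Σs = 110, Σt = 165, Σs² = 2454, Σt² = 5587, Σst = 3614
nΣst − ΣsΣt = 18070 − 18150 = -80
nΣs² − (Σs)² = 12270 − 12100 = 170; nΣt² − (Σt)² = 27935 − 27225 = 710
r = -80 / √(170 × 710) = -80 / 347.4191 ≈ -0.230

-0.230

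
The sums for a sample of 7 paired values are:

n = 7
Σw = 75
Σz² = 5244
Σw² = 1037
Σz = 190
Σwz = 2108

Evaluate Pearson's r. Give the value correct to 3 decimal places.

0.508

r = (nΣwz − ΣwΣz) / √[(nΣw² − (Σw)²)(nΣz² − (Σz)²)]
Numerator: 7×2108 − 75×190 = 506
Denominator: √[(7259 − 5625)(36708 − 36100)] = √[1634 × 608] = 996.7307
r = 506 / 996.7307 ≈ 0.508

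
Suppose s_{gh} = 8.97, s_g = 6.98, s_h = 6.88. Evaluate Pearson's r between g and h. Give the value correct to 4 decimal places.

0.1868

r = Cov(g,h) / (s_g · s_h) = 8.97 / (6.98 × 6.88)
  = 8.97 / 48.0224 ≈ 0.1868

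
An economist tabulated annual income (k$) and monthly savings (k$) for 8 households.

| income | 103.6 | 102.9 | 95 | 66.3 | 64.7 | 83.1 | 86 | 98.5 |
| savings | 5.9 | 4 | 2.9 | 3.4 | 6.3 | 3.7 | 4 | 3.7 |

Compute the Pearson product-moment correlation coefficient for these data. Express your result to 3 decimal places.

n = 8, Σx = 700.1, Σy = 33.9, Σx² = 62932.01, Σy² = 153.85, Σxy = 2947.29
nΣxy − ΣxΣy = 23578.32 − 23733.39 = -155.07
nΣx² − (Σx)² = 503456.08 − 490140.01 = 13316.07; nΣy² − (Σy)² = 1230.8 − 1149.21 = 81.59
r = -155.07 / √(13316.07 × 81.59) = -155.07 / 1042.3330 ≈ -0.149

-0.149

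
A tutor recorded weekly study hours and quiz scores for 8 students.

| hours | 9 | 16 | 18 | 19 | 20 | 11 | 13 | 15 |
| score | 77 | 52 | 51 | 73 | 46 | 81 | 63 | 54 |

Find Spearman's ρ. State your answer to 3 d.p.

-0.738

Rank hours: 1, 5, 6, 7, 8, 2, 3, 4
Rank score: 7, 3, 2, 6, 1, 8, 5, 4
d = rank(hours) − rank(score): -6, 2, 4, 1, 7, -6, -2, 0; Σd² = 146
ρ = 1 − 6Σd² / [n(n²−1)] = 1 − 6×146 / (8×63) = 1 − 876/504 ≈ -0.738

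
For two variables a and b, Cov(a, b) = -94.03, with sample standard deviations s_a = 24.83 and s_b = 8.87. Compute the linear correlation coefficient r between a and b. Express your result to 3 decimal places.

-0.427

r = Cov(a,b) / (s_a · s_b) = -94.03 / (24.83 × 8.87)
  = -94.03 / 220.2421 ≈ -0.427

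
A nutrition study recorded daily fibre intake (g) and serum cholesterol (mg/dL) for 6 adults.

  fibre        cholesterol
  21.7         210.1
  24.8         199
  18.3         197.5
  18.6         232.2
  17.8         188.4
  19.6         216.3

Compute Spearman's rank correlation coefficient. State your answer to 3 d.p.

0.429

Rank fibre: 5, 6, 2, 3, 1, 4
Rank cholesterol: 4, 3, 2, 6, 1, 5
d = rank(fibre) − rank(cholesterol): 1, 3, 0, -3, 0, -1; Σd² = 20
ρ = 1 − 6Σd² / [n(n²−1)] = 1 − 6×20 / (6×35) = 1 − 120/210 ≈ 0.429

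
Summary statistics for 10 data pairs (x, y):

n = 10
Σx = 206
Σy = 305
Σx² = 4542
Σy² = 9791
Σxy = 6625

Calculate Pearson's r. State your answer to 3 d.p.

r = (nΣxy − ΣxΣy) / √[(nΣx² − (Σx)²)(nΣy² − (Σy)²)]
Numerator: 10×6625 − 206×305 = 3420
Denominator: √[(45420 − 42436)(97910 − 93025)] = √[2984 × 4885] = 3817.9628
r = 3420 / 3817.9628 ≈ 0.896

0.896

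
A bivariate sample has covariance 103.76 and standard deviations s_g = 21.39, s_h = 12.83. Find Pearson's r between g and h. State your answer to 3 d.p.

r = Cov(g,h) / (s_g · s_h) = 103.76 / (21.39 × 12.83)
  = 103.76 / 274.4337 ≈ 0.378

0.378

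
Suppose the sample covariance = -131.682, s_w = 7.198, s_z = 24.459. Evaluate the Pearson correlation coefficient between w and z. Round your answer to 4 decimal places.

r = Cov(w,z) / (s_w · s_z) = -131.682 / (7.198 × 24.459)
  = -131.682 / 176.0559 ≈ -0.7480

-0.7480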